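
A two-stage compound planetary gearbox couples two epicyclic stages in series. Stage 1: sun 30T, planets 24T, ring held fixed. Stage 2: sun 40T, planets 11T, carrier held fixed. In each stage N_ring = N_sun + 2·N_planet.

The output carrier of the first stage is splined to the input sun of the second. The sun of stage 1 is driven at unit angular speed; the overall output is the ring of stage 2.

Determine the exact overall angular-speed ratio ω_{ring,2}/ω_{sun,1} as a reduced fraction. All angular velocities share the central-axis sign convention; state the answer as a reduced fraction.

Stage 1: N_ring = 30 + 2·24 = 78
Stage 1: 30(ω_s−ω_c) = −78(ω_r−ω_c),  ω_r=0, ω_s=1
Stage 1: 30(1−ω_c) = −78(0−ω_c)  ⇒  108ω_c = 30  ⇒  ω_c = 5/18
  ⇒ ω_c¹/ω_s¹ = 5/18
Stage 2: N_ring = 40 + 2·11 = 62
Stage 2: 40(ω_s−ω_c) = −62(ω_r−ω_c),  ω_c=0, ω_s=1
Stage 2: ω_r = 0 − (40/62)(1−0) = -20/31
  ⇒ ω_r²/ω_s² = -20/31
Coupling ω_s² = ω_c¹ ⇒ overall = 5/18 × -20/31 = -50/279

-50/279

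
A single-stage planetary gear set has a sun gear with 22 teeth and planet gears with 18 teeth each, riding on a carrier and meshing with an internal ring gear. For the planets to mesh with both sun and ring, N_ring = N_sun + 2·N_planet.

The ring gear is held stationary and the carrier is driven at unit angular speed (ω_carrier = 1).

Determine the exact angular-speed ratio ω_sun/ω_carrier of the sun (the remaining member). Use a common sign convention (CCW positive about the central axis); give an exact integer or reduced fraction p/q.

40/11

N_ring = 22 + 2·18 = 58
22(ω_s−ω_c) = −58(ω_r−ω_c),  ω_r=0, ω_c=1
ω_s = 1 − (58/22)(0−1) = 40/11
ω_s/ω_c = 40/11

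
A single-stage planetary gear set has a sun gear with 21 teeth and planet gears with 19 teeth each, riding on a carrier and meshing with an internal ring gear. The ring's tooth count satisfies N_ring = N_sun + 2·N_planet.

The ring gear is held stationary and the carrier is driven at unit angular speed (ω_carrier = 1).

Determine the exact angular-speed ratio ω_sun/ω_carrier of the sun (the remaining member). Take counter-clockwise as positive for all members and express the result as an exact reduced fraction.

80/21

N_ring = 21 + 2·19 = 59
21(ω_s−ω_c) = −59(ω_r−ω_c),  ω_r=0, ω_c=1
ω_s = 1 − (59/21)(0−1) = 80/21
ω_s/ω_c = 80/21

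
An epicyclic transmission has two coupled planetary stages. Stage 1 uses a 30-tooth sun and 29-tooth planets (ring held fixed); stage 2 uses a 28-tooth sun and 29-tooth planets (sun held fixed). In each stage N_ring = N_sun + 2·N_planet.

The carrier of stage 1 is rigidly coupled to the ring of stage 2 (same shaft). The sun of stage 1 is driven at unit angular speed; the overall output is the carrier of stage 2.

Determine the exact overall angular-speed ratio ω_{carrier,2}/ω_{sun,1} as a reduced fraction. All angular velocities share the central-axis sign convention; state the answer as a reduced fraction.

215/1121

Stage 1: N_ring = 30 + 2·29 = 88
Stage 1: 30(ω_s−ω_c) = −88(ω_r−ω_c),  ω_r=0, ω_s=1
Stage 1: 30(1−ω_c) = −88(0−ω_c)  ⇒  118ω_c = 30  ⇒  ω_c = 15/59
  ⇒ ω_c¹/ω_s¹ = 15/59
Stage 2: N_ring = 28 + 2·29 = 86
Stage 2: 28(ω_s−ω_c) = −86(ω_r−ω_c),  ω_s=0, ω_r=1
Stage 2: 28(0−ω_c) = −86(1−ω_c)  ⇒  114ω_c = 86  ⇒  ω_c = 43/57
  ⇒ ω_c²/ω_r² = 43/57
Coupling ω_r² = ω_c¹ ⇒ overall = 15/59 × 43/57 = 215/1121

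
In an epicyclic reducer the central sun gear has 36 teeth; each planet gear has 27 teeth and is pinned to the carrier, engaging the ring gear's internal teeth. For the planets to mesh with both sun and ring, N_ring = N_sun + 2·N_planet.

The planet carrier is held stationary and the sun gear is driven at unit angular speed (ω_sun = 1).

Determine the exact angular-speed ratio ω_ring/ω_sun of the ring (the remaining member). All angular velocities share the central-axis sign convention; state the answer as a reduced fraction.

N_ring = 36 + 2·27 = 90
36(ω_s−ω_c) = −90(ω_r−ω_c),  ω_c=0, ω_s=1
ω_r = 0 − (36/90)(1−0) = -2/5
ω_r/ω_s = -2/5

-2/5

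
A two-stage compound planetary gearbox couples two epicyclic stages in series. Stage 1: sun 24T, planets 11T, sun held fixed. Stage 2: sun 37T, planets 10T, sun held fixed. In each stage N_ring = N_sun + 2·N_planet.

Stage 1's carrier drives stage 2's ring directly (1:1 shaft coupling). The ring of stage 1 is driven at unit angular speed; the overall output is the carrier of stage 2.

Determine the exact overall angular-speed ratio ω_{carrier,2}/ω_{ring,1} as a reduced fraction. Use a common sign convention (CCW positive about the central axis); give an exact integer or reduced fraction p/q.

1311/3290

Stage 1: N_ring = 24 + 2·11 = 46
Stage 1: 24(ω_s−ω_c) = −46(ω_r−ω_c),  ω_s=0, ω_r=1
Stage 1: 24(0−ω_c) = −46(1−ω_c)  ⇒  70ω_c = 46  ⇒  ω_c = 23/35
  ⇒ ω_c¹/ω_r¹ = 23/35
Stage 2: N_ring = 37 + 2·10 = 57
Stage 2: 37(ω_s−ω_c) = −57(ω_r−ω_c),  ω_s=0, ω_r=1
Stage 2: 37(0−ω_c) = −57(1−ω_c)  ⇒  94ω_c = 57  ⇒  ω_c = 57/94
  ⇒ ω_c²/ω_r² = 57/94
Coupling ω_r² = ω_c¹ ⇒ overall = 23/35 × 57/94 = 1311/3290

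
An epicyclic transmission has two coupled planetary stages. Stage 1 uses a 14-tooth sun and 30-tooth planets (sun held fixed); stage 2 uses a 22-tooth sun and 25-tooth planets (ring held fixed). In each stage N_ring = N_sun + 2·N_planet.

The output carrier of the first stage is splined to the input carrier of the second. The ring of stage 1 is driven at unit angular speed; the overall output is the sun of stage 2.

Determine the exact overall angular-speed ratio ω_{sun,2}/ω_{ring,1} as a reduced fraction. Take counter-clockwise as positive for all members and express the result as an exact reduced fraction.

1739/484

Stage 1: N_ring = 14 + 2·30 = 74
Stage 1: 14(ω_s−ω_c) = −74(ω_r−ω_c),  ω_s=0, ω_r=1
Stage 1: 14(0−ω_c) = −74(1−ω_c)  ⇒  88ω_c = 74  ⇒  ω_c = 37/44
  ⇒ ω_c¹/ω_r¹ = 37/44
Stage 2: N_ring = 22 + 2·25 = 72
Stage 2: 22(ω_s−ω_c) = −72(ω_r−ω_c),  ω_r=0, ω_c=1
Stage 2: ω_s = 1 − (72/22)(0−1) = 47/11
  ⇒ ω_s²/ω_c² = 47/11
Coupling ω_c² = ω_c¹ ⇒ overall = 37/44 × 47/11 = 1739/484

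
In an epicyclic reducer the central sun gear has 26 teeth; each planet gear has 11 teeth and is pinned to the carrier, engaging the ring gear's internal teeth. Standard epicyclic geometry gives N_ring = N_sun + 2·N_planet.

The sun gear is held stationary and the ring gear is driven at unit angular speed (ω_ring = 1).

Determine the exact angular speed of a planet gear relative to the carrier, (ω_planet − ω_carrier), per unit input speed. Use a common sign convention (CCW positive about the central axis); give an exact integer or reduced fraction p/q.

624/407

N_ring = 26 + 2·11 = 48
26(ω_s−ω_c) = −48(ω_r−ω_c),  ω_s=0, ω_r=1
26(0−ω_c) = −48(1−ω_c)  ⇒  74ω_c = 48  ⇒  ω_c = 24/37
sun–planet: 26·(0−24/37) = −11·(ω_p−ω_c)  ⇒  ω_p−ω_c = −(26/11)·(-24/37) = 624/407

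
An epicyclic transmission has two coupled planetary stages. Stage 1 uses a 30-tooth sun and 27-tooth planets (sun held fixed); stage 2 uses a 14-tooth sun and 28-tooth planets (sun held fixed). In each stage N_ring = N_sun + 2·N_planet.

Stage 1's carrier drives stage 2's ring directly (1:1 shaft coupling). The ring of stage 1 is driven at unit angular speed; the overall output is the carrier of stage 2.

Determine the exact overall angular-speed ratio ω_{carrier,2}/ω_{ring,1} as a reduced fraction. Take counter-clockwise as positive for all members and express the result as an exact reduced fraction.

35/57

Stage 1: N_ring = 30 + 2·27 = 84
Stage 1: 30(ω_s−ω_c) = −84(ω_r−ω_c),  ω_s=0, ω_r=1
Stage 1: 30(0−ω_c) = −84(1−ω_c)  ⇒  114ω_c = 84  ⇒  ω_c = 14/19
  ⇒ ω_c¹/ω_r¹ = 14/19
Stage 2: N_ring = 14 + 2·28 = 70
Stage 2: 14(ω_s−ω_c) = −70(ω_r−ω_c),  ω_s=0, ω_r=1
Stage 2: 14(0−ω_c) = −70(1−ω_c)  ⇒  84ω_c = 70  ⇒  ω_c = 5/6
  ⇒ ω_c²/ω_r² = 5/6
Coupling ω_r² = ω_c¹ ⇒ overall = 14/19 × 5/6 = 35/57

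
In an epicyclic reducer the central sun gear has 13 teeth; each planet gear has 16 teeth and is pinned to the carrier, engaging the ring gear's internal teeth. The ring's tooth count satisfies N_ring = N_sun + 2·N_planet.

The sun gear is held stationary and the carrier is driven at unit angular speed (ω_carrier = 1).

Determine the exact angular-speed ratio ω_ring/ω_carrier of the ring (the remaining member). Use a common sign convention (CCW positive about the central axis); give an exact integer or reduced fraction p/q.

N_ring = 13 + 2·16 = 45
13(ω_s−ω_c) = −45(ω_r−ω_c),  ω_s=0, ω_c=1
ω_r = 1 − (13/45)(0−1) = 58/45
ω_r/ω_c = 58/45

58/45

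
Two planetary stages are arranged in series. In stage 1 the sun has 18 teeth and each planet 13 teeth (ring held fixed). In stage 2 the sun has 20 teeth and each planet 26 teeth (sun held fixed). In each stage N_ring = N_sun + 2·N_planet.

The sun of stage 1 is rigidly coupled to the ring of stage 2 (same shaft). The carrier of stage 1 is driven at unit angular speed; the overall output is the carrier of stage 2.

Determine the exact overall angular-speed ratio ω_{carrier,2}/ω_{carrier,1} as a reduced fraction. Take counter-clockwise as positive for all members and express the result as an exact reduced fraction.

Stage 1: N_ring = 18 + 2·13 = 44
Stage 1: 18(ω_s−ω_c) = −44(ω_r−ω_c),  ω_r=0, ω_c=1
Stage 1: ω_s = 1 − (44/18)(0−1) = 31/9
  ⇒ ω_s¹/ω_c¹ = 31/9
Stage 2: N_ring = 20 + 2·26 = 72
Stage 2: 20(ω_s−ω_c) = −72(ω_r−ω_c),  ω_s=0, ω_r=1
Stage 2: 20(0−ω_c) = −72(1−ω_c)  ⇒  92ω_c = 72  ⇒  ω_c = 18/23
  ⇒ ω_c²/ω_r² = 18/23
Coupling ω_r² = ω_s¹ ⇒ overall = 31/9 × 18/23 = 62/23

62/23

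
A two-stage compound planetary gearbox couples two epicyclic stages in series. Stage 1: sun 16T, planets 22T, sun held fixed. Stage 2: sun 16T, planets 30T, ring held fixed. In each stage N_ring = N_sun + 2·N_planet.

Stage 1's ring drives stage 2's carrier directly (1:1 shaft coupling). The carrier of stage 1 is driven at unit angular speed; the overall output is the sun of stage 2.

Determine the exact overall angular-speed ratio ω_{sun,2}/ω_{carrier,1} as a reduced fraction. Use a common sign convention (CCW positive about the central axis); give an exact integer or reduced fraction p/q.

437/60

Stage 1: N_ring = 16 + 2·22 = 60
Stage 1: 16(ω_s−ω_c) = −60(ω_r−ω_c),  ω_s=0, ω_c=1
Stage 1: ω_r = 1 − (16/60)(0−1) = 19/15
  ⇒ ω_r¹/ω_c¹ = 19/15
Stage 2: N_ring = 16 + 2·30 = 76
Stage 2: 16(ω_s−ω_c) = −76(ω_r−ω_c),  ω_r=0, ω_c=1
Stage 2: ω_s = 1 − (76/16)(0−1) = 23/4
  ⇒ ω_s²/ω_c² = 23/4
Coupling ω_c² = ω_r¹ ⇒ overall = 19/15 × 23/4 = 437/60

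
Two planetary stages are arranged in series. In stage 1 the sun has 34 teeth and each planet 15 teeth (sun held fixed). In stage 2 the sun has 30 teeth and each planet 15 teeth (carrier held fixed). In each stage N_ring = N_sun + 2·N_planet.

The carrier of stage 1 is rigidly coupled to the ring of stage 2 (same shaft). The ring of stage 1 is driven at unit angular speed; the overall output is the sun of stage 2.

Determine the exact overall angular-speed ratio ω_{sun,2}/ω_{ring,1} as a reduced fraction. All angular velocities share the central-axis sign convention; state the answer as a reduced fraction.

Stage 1: N_ring = 34 + 2·15 = 64
Stage 1: 34(ω_s−ω_c) = −64(ω_r−ω_c),  ω_s=0, ω_r=1
Stage 1: 34(0−ω_c) = −64(1−ω_c)  ⇒  98ω_c = 64  ⇒  ω_c = 32/49
  ⇒ ω_c¹/ω_r¹ = 32/49
Stage 2: N_ring = 30 + 2·15 = 60
Stage 2: 30(ω_s−ω_c) = −60(ω_r−ω_c),  ω_c=0, ω_r=1
Stage 2: ω_s = 0 − (60/30)(1−0) = -2
  ⇒ ω_s²/ω_r² = -2
Coupling ω_r² = ω_c¹ ⇒ overall = 32/49 × -2 = -64/49

-64/49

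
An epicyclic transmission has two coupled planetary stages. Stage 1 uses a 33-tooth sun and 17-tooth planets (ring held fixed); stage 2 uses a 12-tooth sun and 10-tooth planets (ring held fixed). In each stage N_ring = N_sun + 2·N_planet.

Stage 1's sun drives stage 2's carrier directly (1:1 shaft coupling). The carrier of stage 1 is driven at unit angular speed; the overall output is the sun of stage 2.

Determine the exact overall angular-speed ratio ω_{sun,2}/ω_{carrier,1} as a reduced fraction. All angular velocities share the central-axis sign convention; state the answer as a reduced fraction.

100/9

Stage 1: N_ring = 33 + 2·17 = 67
Stage 1: 33(ω_s−ω_c) = −67(ω_r−ω_c),  ω_r=0, ω_c=1
Stage 1: ω_s = 1 − (67/33)(0−1) = 100/33
  ⇒ ω_s¹/ω_c¹ = 100/33
Stage 2: N_ring = 12 + 2·10 = 32
Stage 2: 12(ω_s−ω_c) = −32(ω_r−ω_c),  ω_r=0, ω_c=1
Stage 2: ω_s = 1 − (32/12)(0−1) = 11/3
  ⇒ ω_s²/ω_c² = 11/3
Coupling ω_c² = ω_s¹ ⇒ overall = 100/33 × 11/3 = 100/9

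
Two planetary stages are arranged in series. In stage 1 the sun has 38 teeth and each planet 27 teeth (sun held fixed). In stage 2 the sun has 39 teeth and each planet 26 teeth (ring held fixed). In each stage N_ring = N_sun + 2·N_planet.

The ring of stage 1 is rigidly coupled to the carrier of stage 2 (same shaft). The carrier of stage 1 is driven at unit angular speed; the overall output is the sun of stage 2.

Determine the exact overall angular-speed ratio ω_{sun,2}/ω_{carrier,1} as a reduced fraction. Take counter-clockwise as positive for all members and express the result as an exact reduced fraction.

Stage 1: N_ring = 38 + 2·27 = 92
Stage 1: 38(ω_s−ω_c) = −92(ω_r−ω_c),  ω_s=0, ω_c=1
Stage 1: ω_r = 1 − (38/92)(0−1) = 65/46
  ⇒ ω_r¹/ω_c¹ = 65/46
Stage 2: N_ring = 39 + 2·26 = 91
Stage 2: 39(ω_s−ω_c) = −91(ω_r−ω_c),  ω_r=0, ω_c=1
Stage 2: ω_s = 1 − (91/39)(0−1) = 10/3
  ⇒ ω_s²/ω_c² = 10/3
Coupling ω_c² = ω_r¹ ⇒ overall = 65/46 × 10/3 = 325/69

325/69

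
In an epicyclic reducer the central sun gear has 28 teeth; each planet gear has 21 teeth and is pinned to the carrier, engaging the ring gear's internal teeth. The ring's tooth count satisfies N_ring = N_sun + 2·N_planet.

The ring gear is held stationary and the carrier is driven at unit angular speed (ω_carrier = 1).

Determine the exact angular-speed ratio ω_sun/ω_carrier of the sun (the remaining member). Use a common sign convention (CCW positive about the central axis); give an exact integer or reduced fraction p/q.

7/2

N_ring = 28 + 2·21 = 70
28(ω_s−ω_c) = −70(ω_r−ω_c),  ω_r=0, ω_c=1
ω_s = 1 − (70/28)(0−1) = 7/2
ω_s/ω_c = 7/2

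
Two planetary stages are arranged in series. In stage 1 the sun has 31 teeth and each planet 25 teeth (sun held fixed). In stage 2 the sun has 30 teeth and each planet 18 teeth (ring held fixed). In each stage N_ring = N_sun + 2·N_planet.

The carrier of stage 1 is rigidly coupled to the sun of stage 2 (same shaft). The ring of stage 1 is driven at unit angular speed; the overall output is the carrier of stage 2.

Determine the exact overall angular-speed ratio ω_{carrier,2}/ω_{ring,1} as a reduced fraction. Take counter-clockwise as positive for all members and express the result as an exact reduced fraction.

405/1792

Stage 1: N_ring = 31 + 2·25 = 81
Stage 1: 31(ω_s−ω_c) = −81(ω_r−ω_c),  ω_s=0, ω_r=1
Stage 1: 31(0−ω_c) = −81(1−ω_c)  ⇒  112ω_c = 81  ⇒  ω_c = 81/112
  ⇒ ω_c¹/ω_r¹ = 81/112
Stage 2: N_ring = 30 + 2·18 = 66
Stage 2: 30(ω_s−ω_c) = −66(ω_r−ω_c),  ω_r=0, ω_s=1
Stage 2: 30(1−ω_c) = −66(0−ω_c)  ⇒  96ω_c = 30  ⇒  ω_c = 5/16
  ⇒ ω_c²/ω_s² = 5/16
Coupling ω_s² = ω_c¹ ⇒ overall = 81/112 × 5/16 = 405/1792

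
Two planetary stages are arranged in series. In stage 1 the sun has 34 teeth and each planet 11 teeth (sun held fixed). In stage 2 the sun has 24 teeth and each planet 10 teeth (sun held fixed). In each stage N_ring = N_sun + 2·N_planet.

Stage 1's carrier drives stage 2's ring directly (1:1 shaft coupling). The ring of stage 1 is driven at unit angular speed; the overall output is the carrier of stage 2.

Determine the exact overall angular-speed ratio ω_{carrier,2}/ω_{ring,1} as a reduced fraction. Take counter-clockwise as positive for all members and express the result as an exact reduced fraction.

Stage 1: N_ring = 34 + 2·11 = 56
Stage 1: 34(ω_s−ω_c) = −56(ω_r−ω_c),  ω_s=0, ω_r=1
Stage 1: 34(0−ω_c) = −56(1−ω_c)  ⇒  90ω_c = 56  ⇒  ω_c = 28/45
  ⇒ ω_c¹/ω_r¹ = 28/45
Stage 2: N_ring = 24 + 2·10 = 44
Stage 2: 24(ω_s−ω_c) = −44(ω_r−ω_c),  ω_s=0, ω_r=1
Stage 2: 24(0−ω_c) = −44(1−ω_c)  ⇒  68ω_c = 44  ⇒  ω_c = 11/17
  ⇒ ω_c²/ω_r² = 11/17
Coupling ω_r² = ω_c¹ ⇒ overall = 28/45 × 11/17 = 308/765

308/765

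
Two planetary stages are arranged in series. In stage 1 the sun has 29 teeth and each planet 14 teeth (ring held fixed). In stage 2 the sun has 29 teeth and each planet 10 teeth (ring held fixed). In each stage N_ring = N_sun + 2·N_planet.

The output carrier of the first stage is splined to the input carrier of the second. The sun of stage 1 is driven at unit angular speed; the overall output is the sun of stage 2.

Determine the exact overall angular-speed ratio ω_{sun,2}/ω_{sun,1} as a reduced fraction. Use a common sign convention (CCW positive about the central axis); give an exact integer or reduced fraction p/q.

39/43

Stage 1: N_ring = 29 + 2·14 = 57
Stage 1: 29(ω_s−ω_c) = −57(ω_r−ω_c),  ω_r=0, ω_s=1
Stage 1: 29(1−ω_c) = −57(0−ω_c)  ⇒  86ω_c = 29  ⇒  ω_c = 29/86
  ⇒ ω_c¹/ω_s¹ = 29/86
Stage 2: N_ring = 29 + 2·10 = 49
Stage 2: 29(ω_s−ω_c) = −49(ω_r−ω_c),  ω_r=0, ω_c=1
Stage 2: ω_s = 1 − (49/29)(0−1) = 78/29
  ⇒ ω_s²/ω_c² = 78/29
Coupling ω_c² = ω_c¹ ⇒ overall = 29/86 × 78/29 = 39/43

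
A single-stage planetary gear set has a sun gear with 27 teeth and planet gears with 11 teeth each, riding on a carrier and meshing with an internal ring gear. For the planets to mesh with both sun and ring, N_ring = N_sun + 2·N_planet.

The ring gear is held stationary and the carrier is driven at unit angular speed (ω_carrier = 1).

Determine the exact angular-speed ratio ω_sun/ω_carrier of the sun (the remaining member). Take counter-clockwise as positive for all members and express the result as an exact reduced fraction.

76/27

N_ring = 27 + 2·11 = 49
27(ω_s−ω_c) = −49(ω_r−ω_c),  ω_r=0, ω_c=1
ω_s = 1 − (49/27)(0−1) = 76/27
ω_s/ω_c = 76/27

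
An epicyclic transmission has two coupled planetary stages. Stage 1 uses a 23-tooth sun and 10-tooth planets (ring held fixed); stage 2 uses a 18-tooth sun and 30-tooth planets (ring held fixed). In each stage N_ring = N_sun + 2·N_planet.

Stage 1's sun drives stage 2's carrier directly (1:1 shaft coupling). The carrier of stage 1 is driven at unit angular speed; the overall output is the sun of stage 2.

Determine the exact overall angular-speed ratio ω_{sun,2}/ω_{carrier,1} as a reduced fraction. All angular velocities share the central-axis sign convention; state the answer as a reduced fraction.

Stage 1: N_ring = 23 + 2·10 = 43
Stage 1: 23(ω_s−ω_c) = −43(ω_r−ω_c),  ω_r=0, ω_c=1
Stage 1: ω_s = 1 − (43/23)(0−1) = 66/23
  ⇒ ω_s¹/ω_c¹ = 66/23
Stage 2: N_ring = 18 + 2·30 = 78
Stage 2: 18(ω_s−ω_c) = −78(ω_r−ω_c),  ω_r=0, ω_c=1
Stage 2: ω_s = 1 − (78/18)(0−1) = 16/3
  ⇒ ω_s²/ω_c² = 16/3
Coupling ω_c² = ω_s¹ ⇒ overall = 66/23 × 16/3 = 352/23

352/23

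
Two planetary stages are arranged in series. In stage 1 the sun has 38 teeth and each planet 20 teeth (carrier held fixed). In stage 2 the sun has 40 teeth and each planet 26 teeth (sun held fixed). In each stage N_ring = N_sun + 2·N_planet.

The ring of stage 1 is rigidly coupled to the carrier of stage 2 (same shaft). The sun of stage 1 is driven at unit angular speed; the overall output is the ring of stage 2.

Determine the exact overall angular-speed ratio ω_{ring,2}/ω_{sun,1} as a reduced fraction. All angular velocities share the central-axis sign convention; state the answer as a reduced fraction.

Stage 1: N_ring = 38 + 2·20 = 78
Stage 1: 38(ω_s−ω_c) = −78(ω_r−ω_c),  ω_c=0, ω_s=1
Stage 1: ω_r = 0 − (38/78)(1−0) = -19/39
  ⇒ ω_r¹/ω_s¹ = -19/39
Stage 2: N_ring = 40 + 2·26 = 92
Stage 2: 40(ω_s−ω_c) = −92(ω_r−ω_c),  ω_s=0, ω_c=1
Stage 2: ω_r = 1 − (40/92)(0−1) = 33/23
  ⇒ ω_r²/ω_c² = 33/23
Coupling ω_c² = ω_r¹ ⇒ overall = -19/39 × 33/23 = -209/299

-209/299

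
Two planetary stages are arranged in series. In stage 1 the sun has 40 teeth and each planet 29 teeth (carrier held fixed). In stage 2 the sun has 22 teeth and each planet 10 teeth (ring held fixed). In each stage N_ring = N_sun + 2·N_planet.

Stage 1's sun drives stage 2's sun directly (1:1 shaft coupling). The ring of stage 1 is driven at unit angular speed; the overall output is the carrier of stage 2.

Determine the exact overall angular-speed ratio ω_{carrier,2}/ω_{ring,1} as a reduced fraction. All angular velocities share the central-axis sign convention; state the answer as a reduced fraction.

-539/640

Stage 1: N_ring = 40 + 2·29 = 98
Stage 1: 40(ω_s−ω_c) = −98(ω_r−ω_c),  ω_c=0, ω_r=1
Stage 1: ω_s = 0 − (98/40)(1−0) = -49/20
  ⇒ ω_s¹/ω_r¹ = -49/20
Stage 2: N_ring = 22 + 2·10 = 42
Stage 2: 22(ω_s−ω_c) = −42(ω_r−ω_c),  ω_r=0, ω_s=1
Stage 2: 22(1−ω_c) = −42(0−ω_c)  ⇒  64ω_c = 22  ⇒  ω_c = 11/32
  ⇒ ω_c²/ω_s² = 11/32
Coupling ω_s² = ω_s¹ ⇒ overall = -49/20 × 11/32 = -539/640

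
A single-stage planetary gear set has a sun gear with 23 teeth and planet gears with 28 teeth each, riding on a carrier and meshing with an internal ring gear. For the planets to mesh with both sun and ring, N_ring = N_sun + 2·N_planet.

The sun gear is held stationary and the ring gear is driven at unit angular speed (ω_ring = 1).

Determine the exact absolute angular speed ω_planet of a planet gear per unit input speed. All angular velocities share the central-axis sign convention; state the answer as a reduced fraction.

N_ring = 23 + 2·28 = 79
23(ω_s−ω_c) = −79(ω_r−ω_c),  ω_s=0, ω_r=1
23(0−ω_c) = −79(1−ω_c)  ⇒  102ω_c = 79  ⇒  ω_c = 79/102
sun–planet: 23·(0−79/102) = −28·(ω_p−ω_c)  ⇒  ω_p−ω_c = −(23/28)·(-79/102) = 1817/2856
ω_p = 79/102 + 1817/2856 = 79/56

79/56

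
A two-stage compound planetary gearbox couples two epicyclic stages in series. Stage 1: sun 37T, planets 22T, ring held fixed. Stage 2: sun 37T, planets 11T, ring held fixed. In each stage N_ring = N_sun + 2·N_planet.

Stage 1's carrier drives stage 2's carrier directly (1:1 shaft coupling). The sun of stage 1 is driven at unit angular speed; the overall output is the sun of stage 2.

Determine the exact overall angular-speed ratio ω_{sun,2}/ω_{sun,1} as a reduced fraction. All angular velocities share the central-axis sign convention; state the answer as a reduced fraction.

48/59

Stage 1: N_ring = 37 + 2·22 = 81
Stage 1: 37(ω_s−ω_c) = −81(ω_r−ω_c),  ω_r=0, ω_s=1
Stage 1: 37(1−ω_c) = −81(0−ω_c)  ⇒  118ω_c = 37  ⇒  ω_c = 37/118
  ⇒ ω_c¹/ω_s¹ = 37/118
Stage 2: N_ring = 37 + 2·11 = 59
Stage 2: 37(ω_s−ω_c) = −59(ω_r−ω_c),  ω_r=0, ω_c=1
Stage 2: ω_s = 1 − (59/37)(0−1) = 96/37
  ⇒ ω_s²/ω_c² = 96/37
Coupling ω_c² = ω_c¹ ⇒ overall = 37/118 × 96/37 = 48/59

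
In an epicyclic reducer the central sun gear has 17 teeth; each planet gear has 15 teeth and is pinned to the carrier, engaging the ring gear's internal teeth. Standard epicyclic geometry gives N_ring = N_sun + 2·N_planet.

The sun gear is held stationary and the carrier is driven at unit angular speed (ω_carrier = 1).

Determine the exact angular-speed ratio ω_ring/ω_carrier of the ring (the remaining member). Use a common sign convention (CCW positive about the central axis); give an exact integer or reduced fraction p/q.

64/47

N_ring = 17 + 2·15 = 47
17(ω_s−ω_c) = −47(ω_r−ω_c),  ω_s=0, ω_c=1
ω_r = 1 − (17/47)(0−1) = 64/47
ω_r/ω_c = 64/47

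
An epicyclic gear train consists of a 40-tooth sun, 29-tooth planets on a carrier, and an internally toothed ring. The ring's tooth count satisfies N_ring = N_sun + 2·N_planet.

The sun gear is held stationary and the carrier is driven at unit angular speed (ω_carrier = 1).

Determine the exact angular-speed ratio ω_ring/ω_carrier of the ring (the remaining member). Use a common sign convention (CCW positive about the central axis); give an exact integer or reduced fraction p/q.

69/49

N_ring = 40 + 2·29 = 98
40(ω_s−ω_c) = −98(ω_r−ω_c),  ω_s=0, ω_c=1
ω_r = 1 − (40/98)(0−1) = 69/49
ω_r/ω_c = 69/49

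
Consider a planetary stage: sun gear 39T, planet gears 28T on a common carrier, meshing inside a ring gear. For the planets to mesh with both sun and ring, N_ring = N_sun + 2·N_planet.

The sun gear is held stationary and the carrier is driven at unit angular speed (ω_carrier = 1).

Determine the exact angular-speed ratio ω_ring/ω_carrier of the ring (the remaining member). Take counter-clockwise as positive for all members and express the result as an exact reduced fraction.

N_ring = 39 + 2·28 = 95
39(ω_s−ω_c) = −95(ω_r−ω_c),  ω_s=0, ω_c=1
ω_r = 1 − (39/95)(0−1) = 134/95
ω_r/ω_c = 134/95

134/95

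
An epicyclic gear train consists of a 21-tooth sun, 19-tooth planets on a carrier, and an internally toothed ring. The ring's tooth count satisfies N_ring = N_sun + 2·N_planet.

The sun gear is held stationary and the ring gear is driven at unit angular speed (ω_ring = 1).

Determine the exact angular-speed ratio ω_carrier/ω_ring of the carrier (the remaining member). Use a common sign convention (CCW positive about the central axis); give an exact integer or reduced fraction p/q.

59/80

N_ring = 21 + 2·19 = 59
21(ω_s−ω_c) = −59(ω_r−ω_c),  ω_s=0, ω_r=1
21(0−ω_c) = −59(1−ω_c)  ⇒  80ω_c = 59  ⇒  ω_c = 59/80
ω_c/ω_r = 59/80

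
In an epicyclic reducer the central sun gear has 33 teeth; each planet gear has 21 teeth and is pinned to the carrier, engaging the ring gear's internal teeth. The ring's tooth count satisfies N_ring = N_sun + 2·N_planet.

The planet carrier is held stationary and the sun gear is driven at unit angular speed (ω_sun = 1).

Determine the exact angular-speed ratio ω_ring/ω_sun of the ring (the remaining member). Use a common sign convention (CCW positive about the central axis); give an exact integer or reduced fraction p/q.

-11/25

N_ring = 33 + 2·21 = 75
33(ω_s−ω_c) = −75(ω_r−ω_c),  ω_c=0, ω_s=1
ω_r = 0 − (33/75)(1−0) = -11/25
ω_r/ω_s = -11/25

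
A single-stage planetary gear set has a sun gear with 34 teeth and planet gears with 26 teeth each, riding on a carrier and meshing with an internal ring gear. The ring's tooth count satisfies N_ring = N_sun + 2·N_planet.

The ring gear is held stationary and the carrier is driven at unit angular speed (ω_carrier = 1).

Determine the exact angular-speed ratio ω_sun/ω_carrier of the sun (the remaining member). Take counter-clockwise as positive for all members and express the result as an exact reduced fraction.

N_ring = 34 + 2·26 = 86
34(ω_s−ω_c) = −86(ω_r−ω_c),  ω_r=0, ω_c=1
ω_s = 1 − (86/34)(0−1) = 60/17
ω_s/ω_c = 60/17

60/17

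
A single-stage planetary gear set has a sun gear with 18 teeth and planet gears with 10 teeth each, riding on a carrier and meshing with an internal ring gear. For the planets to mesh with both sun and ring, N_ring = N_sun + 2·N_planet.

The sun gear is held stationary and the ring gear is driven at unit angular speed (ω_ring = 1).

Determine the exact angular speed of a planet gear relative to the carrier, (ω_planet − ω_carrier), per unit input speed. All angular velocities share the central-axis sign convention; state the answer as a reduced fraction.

171/140

N_ring = 18 + 2·10 = 38
18(ω_s−ω_c) = −38(ω_r−ω_c),  ω_s=0, ω_r=1
18(0−ω_c) = −38(1−ω_c)  ⇒  56ω_c = 38  ⇒  ω_c = 19/28
sun–planet: 18·(0−19/28) = −10·(ω_p−ω_c)  ⇒  ω_p−ω_c = −(18/10)·(-19/28) = 171/140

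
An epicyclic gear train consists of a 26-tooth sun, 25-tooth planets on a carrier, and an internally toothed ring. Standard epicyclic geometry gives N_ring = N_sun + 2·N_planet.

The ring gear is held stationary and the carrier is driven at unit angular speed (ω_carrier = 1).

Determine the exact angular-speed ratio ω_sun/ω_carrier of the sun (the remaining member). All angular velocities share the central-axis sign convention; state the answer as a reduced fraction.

51/13

N_ring = 26 + 2·25 = 76
26(ω_s−ω_c) = −76(ω_r−ω_c),  ω_r=0, ω_c=1
ω_s = 1 − (76/26)(0−1) = 51/13
ω_s/ω_c = 51/13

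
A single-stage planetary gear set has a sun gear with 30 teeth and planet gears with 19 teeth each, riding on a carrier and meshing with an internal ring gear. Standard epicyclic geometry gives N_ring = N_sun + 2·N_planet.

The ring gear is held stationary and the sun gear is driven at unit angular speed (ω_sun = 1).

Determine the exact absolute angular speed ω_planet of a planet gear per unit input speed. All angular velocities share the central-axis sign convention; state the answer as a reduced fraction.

N_ring = 30 + 2·19 = 68
30(ω_s−ω_c) = −68(ω_r−ω_c),  ω_r=0, ω_s=1
30(1−ω_c) = −68(0−ω_c)  ⇒  98ω_c = 30  ⇒  ω_c = 15/49
sun–planet: 30·(1−15/49) = −19·(ω_p−ω_c)  ⇒  ω_p−ω_c = −(30/19)·(34/49) = -1020/931
ω_p = 15/49 − 1020/931 = -15/19

-15/19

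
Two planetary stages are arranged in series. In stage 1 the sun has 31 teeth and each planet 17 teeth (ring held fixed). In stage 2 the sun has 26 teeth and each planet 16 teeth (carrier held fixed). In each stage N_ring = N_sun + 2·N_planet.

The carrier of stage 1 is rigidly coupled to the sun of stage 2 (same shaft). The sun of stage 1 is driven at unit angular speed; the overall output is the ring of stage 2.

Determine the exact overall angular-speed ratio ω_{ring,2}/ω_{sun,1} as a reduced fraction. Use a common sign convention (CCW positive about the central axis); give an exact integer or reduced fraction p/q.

Stage 1: N_ring = 31 + 2·17 = 65
Stage 1: 31(ω_s−ω_c) = −65(ω_r−ω_c),  ω_r=0, ω_s=1
Stage 1: 31(1−ω_c) = −65(0−ω_c)  ⇒  96ω_c = 31  ⇒  ω_c = 31/96
  ⇒ ω_c¹/ω_s¹ = 31/96
Stage 2: N_ring = 26 + 2·16 = 58
Stage 2: 26(ω_s−ω_c) = −58(ω_r−ω_c),  ω_c=0, ω_s=1
Stage 2: ω_r = 0 − (26/58)(1−0) = -13/29
  ⇒ ω_r²/ω_s² = -13/29
Coupling ω_s² = ω_c¹ ⇒ overall = 31/96 × -13/29 = -403/2784

-403/2784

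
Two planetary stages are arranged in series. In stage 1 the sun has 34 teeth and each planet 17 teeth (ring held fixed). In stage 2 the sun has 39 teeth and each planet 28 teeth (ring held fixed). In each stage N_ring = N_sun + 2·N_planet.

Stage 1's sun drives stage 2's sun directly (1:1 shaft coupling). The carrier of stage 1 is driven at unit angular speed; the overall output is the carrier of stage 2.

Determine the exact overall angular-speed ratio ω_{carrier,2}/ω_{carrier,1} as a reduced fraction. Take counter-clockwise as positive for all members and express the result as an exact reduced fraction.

117/134

Stage 1: N_ring = 34 + 2·17 = 68
Stage 1: 34(ω_s−ω_c) = −68(ω_r−ω_c),  ω_r=0, ω_c=1
Stage 1: ω_s = 1 − (68/34)(0−1) = 3
  ⇒ ω_s¹/ω_c¹ = 3
Stage 2: N_ring = 39 + 2·28 = 95
Stage 2: 39(ω_s−ω_c) = −95(ω_r−ω_c),  ω_r=0, ω_s=1
Stage 2: 39(1−ω_c) = −95(0−ω_c)  ⇒  134ω_c = 39  ⇒  ω_c = 39/134
  ⇒ ω_c²/ω_s² = 39/134
Coupling ω_s² = ω_s¹ ⇒ overall = 3 × 39/134 = 117/134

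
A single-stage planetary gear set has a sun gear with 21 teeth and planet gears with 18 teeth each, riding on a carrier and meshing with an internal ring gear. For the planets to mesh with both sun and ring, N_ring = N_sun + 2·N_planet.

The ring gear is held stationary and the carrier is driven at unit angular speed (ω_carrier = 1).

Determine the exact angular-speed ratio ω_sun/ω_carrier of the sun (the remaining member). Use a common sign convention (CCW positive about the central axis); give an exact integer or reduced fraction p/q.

N_ring = 21 + 2·18 = 57
21(ω_s−ω_c) = −57(ω_r−ω_c),  ω_r=0, ω_c=1
ω_s = 1 − (57/21)(0−1) = 26/7
ω_s/ω_c = 26/7

26/7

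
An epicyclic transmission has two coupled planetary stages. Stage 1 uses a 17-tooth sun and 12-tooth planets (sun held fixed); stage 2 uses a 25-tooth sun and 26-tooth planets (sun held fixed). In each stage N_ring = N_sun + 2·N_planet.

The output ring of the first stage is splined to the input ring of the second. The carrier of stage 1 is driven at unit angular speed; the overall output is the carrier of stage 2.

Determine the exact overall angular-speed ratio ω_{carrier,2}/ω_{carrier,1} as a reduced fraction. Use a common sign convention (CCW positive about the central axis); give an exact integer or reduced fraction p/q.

2233/2091

Stage 1: N_ring = 17 + 2·12 = 41
Stage 1: 17(ω_s−ω_c) = −41(ω_r−ω_c),  ω_s=0, ω_c=1
Stage 1: ω_r = 1 − (17/41)(0−1) = 58/41
  ⇒ ω_r¹/ω_c¹ = 58/41
Stage 2: N_ring = 25 + 2·26 = 77
Stage 2: 25(ω_s−ω_c) = −77(ω_r−ω_c),  ω_s=0, ω_r=1
Stage 2: 25(0−ω_c) = −77(1−ω_c)  ⇒  102ω_c = 77  ⇒  ω_c = 77/102
  ⇒ ω_c²/ω_r² = 77/102
Coupling ω_r² = ω_r¹ ⇒ overall = 58/41 × 77/102 = 2233/2091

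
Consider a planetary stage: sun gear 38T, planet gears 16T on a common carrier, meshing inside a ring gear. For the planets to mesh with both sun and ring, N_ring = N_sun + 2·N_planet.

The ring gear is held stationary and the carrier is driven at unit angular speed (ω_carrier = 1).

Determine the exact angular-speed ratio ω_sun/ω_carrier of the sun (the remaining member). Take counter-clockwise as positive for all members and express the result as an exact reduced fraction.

54/19

N_ring = 38 + 2·16 = 70
38(ω_s−ω_c) = −70(ω_r−ω_c),  ω_r=0, ω_c=1
ω_s = 1 − (70/38)(0−1) = 54/19
ω_s/ω_c = 54/19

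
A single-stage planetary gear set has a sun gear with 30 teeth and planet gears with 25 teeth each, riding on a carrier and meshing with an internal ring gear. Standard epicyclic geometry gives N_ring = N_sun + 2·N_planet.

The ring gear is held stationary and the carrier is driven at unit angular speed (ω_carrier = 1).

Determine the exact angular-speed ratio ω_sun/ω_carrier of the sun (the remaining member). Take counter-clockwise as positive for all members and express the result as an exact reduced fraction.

N_ring = 30 + 2·25 = 80
30(ω_s−ω_c) = −80(ω_r−ω_c),  ω_r=0, ω_c=1
ω_s = 1 − (80/30)(0−1) = 11/3
ω_s/ω_c = 11/3

11/3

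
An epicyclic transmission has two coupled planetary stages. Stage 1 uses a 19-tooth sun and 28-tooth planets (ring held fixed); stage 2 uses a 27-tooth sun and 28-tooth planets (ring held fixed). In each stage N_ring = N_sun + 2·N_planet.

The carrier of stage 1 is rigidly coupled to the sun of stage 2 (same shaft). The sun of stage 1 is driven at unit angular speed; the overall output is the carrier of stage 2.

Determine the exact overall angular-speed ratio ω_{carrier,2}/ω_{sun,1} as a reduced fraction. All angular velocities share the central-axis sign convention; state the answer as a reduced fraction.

Stage 1: N_ring = 19 + 2·28 = 75
Stage 1: 19(ω_s−ω_c) = −75(ω_r−ω_c),  ω_r=0, ω_s=1
Stage 1: 19(1−ω_c) = −75(0−ω_c)  ⇒  94ω_c = 19  ⇒  ω_c = 19/94
  ⇒ ω_c¹/ω_s¹ = 19/94
Stage 2: N_ring = 27 + 2·28 = 83
Stage 2: 27(ω_s−ω_c) = −83(ω_r−ω_c),  ω_r=0, ω_s=1
Stage 2: 27(1−ω_c) = −83(0−ω_c)  ⇒  110ω_c = 27  ⇒  ω_c = 27/110
  ⇒ ω_c²/ω_s² = 27/110
Coupling ω_s² = ω_c¹ ⇒ overall = 19/94 × 27/110 = 513/10340

513/10340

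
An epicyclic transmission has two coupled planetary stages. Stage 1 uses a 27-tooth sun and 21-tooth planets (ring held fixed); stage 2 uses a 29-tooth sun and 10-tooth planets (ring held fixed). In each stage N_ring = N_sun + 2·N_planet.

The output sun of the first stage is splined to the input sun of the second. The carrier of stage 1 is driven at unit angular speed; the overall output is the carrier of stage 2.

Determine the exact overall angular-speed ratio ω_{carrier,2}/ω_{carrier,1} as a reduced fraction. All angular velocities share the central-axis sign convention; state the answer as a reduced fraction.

464/351

Stage 1: N_ring = 27 + 2·21 = 69
Stage 1: 27(ω_s−ω_c) = −69(ω_r−ω_c),  ω_r=0, ω_c=1
Stage 1: ω_s = 1 − (69/27)(0−1) = 32/9
  ⇒ ω_s¹/ω_c¹ = 32/9
Stage 2: N_ring = 29 + 2·10 = 49
Stage 2: 29(ω_s−ω_c) = −49(ω_r−ω_c),  ω_r=0, ω_s=1
Stage 2: 29(1−ω_c) = −49(0−ω_c)  ⇒  78ω_c = 29  ⇒  ω_c = 29/78
  ⇒ ω_c²/ω_s² = 29/78
Coupling ω_s² = ω_s¹ ⇒ overall = 32/9 × 29/78 = 464/351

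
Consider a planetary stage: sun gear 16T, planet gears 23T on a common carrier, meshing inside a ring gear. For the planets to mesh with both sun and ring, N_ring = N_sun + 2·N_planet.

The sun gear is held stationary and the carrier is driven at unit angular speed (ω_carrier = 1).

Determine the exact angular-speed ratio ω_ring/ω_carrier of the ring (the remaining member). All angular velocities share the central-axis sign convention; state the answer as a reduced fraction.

39/31

N_ring = 16 + 2·23 = 62
16(ω_s−ω_c) = −62(ω_r−ω_c),  ω_s=0, ω_c=1
ω_r = 1 − (16/62)(0−1) = 39/31
ω_r/ω_c = 39/31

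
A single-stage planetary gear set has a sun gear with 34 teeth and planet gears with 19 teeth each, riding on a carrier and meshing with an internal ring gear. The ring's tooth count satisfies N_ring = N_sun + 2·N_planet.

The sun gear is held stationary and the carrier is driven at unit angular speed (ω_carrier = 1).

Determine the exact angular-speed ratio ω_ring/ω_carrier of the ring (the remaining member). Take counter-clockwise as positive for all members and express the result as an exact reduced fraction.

53/36

N_ring = 34 + 2·19 = 72
34(ω_s−ω_c) = −72(ω_r−ω_c),  ω_s=0, ω_c=1
ω_r = 1 − (34/72)(0−1) = 53/36
ω_r/ω_c = 53/36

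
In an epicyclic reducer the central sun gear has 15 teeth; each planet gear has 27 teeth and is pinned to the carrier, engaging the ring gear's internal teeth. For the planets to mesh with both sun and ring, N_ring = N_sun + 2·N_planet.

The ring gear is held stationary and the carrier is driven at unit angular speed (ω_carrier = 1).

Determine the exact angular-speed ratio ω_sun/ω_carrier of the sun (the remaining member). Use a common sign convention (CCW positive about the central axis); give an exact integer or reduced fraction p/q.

28/5

N_ring = 15 + 2·27 = 69
15(ω_s−ω_c) = −69(ω_r−ω_c),  ω_r=0, ω_c=1
ω_s = 1 − (69/15)(0−1) = 28/5
ω_s/ω_c = 28/5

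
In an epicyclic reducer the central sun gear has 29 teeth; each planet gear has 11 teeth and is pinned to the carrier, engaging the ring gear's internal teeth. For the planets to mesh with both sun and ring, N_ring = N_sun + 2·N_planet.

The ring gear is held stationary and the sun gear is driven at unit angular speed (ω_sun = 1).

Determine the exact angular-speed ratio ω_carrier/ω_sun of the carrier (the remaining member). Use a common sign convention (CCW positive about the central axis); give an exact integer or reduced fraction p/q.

N_ring = 29 + 2·11 = 51
29(ω_s−ω_c) = −51(ω_r−ω_c),  ω_r=0, ω_s=1
29(1−ω_c) = −51(0−ω_c)  ⇒  80ω_c = 29  ⇒  ω_c = 29/80
ω_c/ω_s = 29/80

29/80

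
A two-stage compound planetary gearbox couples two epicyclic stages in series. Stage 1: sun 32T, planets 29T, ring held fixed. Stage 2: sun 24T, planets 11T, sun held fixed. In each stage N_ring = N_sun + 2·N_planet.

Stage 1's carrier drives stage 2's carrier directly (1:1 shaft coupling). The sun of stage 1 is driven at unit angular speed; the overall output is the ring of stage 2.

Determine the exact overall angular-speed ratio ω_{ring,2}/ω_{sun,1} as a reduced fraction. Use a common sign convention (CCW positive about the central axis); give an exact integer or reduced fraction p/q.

560/1403

Stage 1: N_ring = 32 + 2·29 = 90
Stage 1: 32(ω_s−ω_c) = −90(ω_r−ω_c),  ω_r=0, ω_s=1
Stage 1: 32(1−ω_c) = −90(0−ω_c)  ⇒  122ω_c = 32  ⇒  ω_c = 16/61
  ⇒ ω_c¹/ω_s¹ = 16/61
Stage 2: N_ring = 24 + 2·11 = 46
Stage 2: 24(ω_s−ω_c) = −46(ω_r−ω_c),  ω_s=0, ω_c=1
Stage 2: ω_r = 1 − (24/46)(0−1) = 35/23
  ⇒ ω_r²/ω_c² = 35/23
Coupling ω_c² = ω_c¹ ⇒ overall = 16/61 × 35/23 = 560/1403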